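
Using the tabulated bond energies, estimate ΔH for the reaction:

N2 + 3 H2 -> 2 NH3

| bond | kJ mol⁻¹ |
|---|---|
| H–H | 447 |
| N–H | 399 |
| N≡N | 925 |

ΔH ≈ −128 kJ

Bonds broken (reactants):
  H–H: 3 × 447 = 1341
  N≡N: 1 × 925 = 925
  Σ(broken) = 2266 kJ
Bonds formed (products):
  N–H: 6 × 399 = 2394
  Σ(formed) = 2394 kJ
ΔH = Σ(broken) − Σ(formed) = 2266 − 2394 = −128 kJ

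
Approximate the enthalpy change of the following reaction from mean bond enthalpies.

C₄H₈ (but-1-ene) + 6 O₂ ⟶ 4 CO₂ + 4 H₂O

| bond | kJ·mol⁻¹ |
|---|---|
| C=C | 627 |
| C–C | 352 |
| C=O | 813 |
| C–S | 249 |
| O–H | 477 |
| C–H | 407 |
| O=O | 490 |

ΔH ≈ −2793 kJ

Bonds broken (reactants):
  C–C: 2 × 352 = 704
  C–H: 8 × 407 = 3256
  C=C: 1 × 627 = 627
  O=O: 6 × 490 = 2940
  Σ(broken) = 7527 kJ
Bonds formed (products):
  C=O: 8 × 813 = 6504
  O–H: 8 × 477 = 3816
  Σ(formed) = 10320 kJ
ΔH = Σ(broken) − Σ(formed) = 7527 − 10320 = −2793 kJ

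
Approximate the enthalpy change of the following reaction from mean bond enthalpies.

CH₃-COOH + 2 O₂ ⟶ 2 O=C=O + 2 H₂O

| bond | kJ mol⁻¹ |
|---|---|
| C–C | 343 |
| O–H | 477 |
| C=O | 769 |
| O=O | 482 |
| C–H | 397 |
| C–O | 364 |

Bonds broken (reactants):
  C–C: 1 × 343 = 343
  C–H: 3 × 397 = 1191
  C–O: 1 × 364 = 364
  C=O: 1 × 769 = 769
  O–H: 1 × 477 = 477
  O=O: 2 × 482 = 964
  Σ(broken) = 4108 kJ
Bonds formed (products):
  C=O: 4 × 769 = 3076
  O–H: 4 × 477 = 1908
  Σ(formed) = 4984 kJ
ΔH = Σ(broken) − Σ(formed) = 4108 − 4984 = −876 kJ

ΔH ≈ −876 kJ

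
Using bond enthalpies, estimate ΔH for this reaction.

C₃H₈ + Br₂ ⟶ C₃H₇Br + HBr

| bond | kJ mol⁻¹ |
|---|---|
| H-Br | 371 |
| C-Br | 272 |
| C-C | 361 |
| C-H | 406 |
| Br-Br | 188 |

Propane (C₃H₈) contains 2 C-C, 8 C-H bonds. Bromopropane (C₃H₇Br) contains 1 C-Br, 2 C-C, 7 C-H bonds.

ΔH ≈ −49 kJ

Bonds broken (reactants):
  Br-Br: 1 × 188 = 188
  C-C: 2 × 361 = 722
  C-H: 8 × 406 = 3248
  Σ(broken) = 4158 kJ
Bonds formed (products):
  C-Br: 1 × 272 = 272
  C-C: 2 × 361 = 722
  C-H: 7 × 406 = 2842
  H-Br: 1 × 371 = 371
  Σ(formed) = 4207 kJ
ΔH = Σ(broken) − Σ(formed) = 4158 − 4207 = −49 kJ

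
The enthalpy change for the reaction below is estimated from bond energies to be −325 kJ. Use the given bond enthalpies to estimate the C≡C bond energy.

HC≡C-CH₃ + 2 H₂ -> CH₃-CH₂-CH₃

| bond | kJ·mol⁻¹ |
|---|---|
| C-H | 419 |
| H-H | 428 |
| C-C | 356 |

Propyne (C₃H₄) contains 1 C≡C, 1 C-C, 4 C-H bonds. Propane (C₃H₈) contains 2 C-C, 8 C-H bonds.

D(C≡C) ≈ 851 kJ/mol

Let D be the C≡C bond energy.
Σ(broken) = 1×D + 1×356 + 4×419 + 2×428 = 2888 + D
Σ(formed) = 2×356 + 8×419 = 4064
ΔH = Σ(broken) − Σ(formed) = (2888 + D) − (4064) = −1176 + D
Setting this equal to −325 kJ gives D = 851 kJ/mol.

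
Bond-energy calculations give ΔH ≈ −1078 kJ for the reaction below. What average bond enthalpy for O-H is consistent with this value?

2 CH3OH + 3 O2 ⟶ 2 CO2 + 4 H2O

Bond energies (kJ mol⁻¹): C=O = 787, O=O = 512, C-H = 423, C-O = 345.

Let D be the O-H bond energy.
Σ(broken) = 6×423 + 2×345 + 2×D + 3×512 = 4764 + 2D
Σ(formed) = 4×787 + 8×D = 3148 + 8D
ΔH = Σ(broken) − Σ(formed) = (4764 + 2D) − (3148 + 8D) = +1616 − 6D
Setting this equal to −1078 kJ gives 6D = 2694, so D = 449 kJ/mol.

D(O-H) ≈ 449 kJ/mol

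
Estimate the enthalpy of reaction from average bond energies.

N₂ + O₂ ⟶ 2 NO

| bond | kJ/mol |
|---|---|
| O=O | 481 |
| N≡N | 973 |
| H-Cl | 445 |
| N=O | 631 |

Bonds broken (reactants):
  N≡N: 1 × 973 = 973
  O=O: 1 × 481 = 481
  Σ(broken) = 1454 kJ
Bonds formed (products):
  N=O: 2 × 631 = 1262
  Σ(formed) = 1262 kJ
ΔH = Σ(broken) − Σ(formed) = 1454 − 1262 = +192 kJ

ΔH ≈ +192 kJ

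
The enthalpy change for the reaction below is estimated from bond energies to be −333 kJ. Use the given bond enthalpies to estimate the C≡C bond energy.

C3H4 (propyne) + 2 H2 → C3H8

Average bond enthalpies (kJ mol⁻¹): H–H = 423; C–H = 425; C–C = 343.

Let D be the C≡C bond energy.
Σ(broken) = 1×D + 1×343 + 4×425 + 2×423 = 2889 + D
Σ(formed) = 2×343 + 8×425 = 4086
ΔH = Σ(broken) − Σ(formed) = (2889 + D) − (4086) = −1197 + D
Setting this equal to −333 kJ gives D = 864 kJ/mol.

D(C≡C) ≈ 864 kJ/mol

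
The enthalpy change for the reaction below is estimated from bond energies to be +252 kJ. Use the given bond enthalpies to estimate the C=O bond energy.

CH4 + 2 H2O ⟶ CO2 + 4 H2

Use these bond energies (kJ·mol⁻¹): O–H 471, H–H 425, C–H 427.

D(C=O) ≈ 820 kJ/mol

Let D be the C=O bond energy.
Σ(broken) = 4×427 + 4×471 = 3592
Σ(formed) = 2×D + 4×425 = 1700 + 2D
ΔH = Σ(broken) − Σ(formed) = (3592) − (1700 + 2D) = +1892 − 2D
Setting this equal to +252 kJ gives 2D = 1640, so D = 820 kJ/mol.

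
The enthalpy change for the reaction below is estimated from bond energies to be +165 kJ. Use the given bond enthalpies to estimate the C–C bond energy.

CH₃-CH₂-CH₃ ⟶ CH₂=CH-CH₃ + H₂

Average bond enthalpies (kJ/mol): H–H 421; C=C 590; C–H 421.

Let D be the C–C bond energy.
Σ(broken) = 2×D + 8×421 = 3368 + 2D
Σ(formed) = 1×D + 6×421 + 1×590 + 1×421 = 3537 + D
ΔH = Σ(broken) − Σ(formed) = (3368 + 2D) − (3537 + D) = −169 + D
Setting this equal to +165 kJ gives D = 334 kJ/mol.

D(C–C) ≈ 334 kJ/mol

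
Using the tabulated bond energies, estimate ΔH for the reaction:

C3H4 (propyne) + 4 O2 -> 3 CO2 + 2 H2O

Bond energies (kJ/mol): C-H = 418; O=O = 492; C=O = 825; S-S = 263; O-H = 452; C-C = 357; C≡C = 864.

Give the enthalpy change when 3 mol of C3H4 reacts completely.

Bonds broken (reactants):
  C≡C: 1 × 864 = 864
  C-C: 1 × 357 = 357
  C-H: 4 × 418 = 1672
  O=O: 4 × 492 = 1968
  Σ(broken) = 4861 kJ
Bonds formed (products):
  C=O: 6 × 825 = 4950
  O-H: 4 × 452 = 1808
  Σ(formed) = 6758 kJ
ΔH = Σ(broken) − Σ(formed) = 4861 − 6758 = −1897 kJ
For 3× the reaction as written: 3 × (−1897) = −5691 kJ

ΔH = −5691 kJ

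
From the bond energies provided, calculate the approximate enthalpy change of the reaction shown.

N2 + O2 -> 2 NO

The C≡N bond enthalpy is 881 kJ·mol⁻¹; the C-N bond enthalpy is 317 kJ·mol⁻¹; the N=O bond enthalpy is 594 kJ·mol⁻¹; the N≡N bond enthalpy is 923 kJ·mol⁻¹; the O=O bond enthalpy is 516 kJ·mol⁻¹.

Bonds broken (reactants):
  N≡N: 1 × 923 = 923
  O=O: 1 × 516 = 516
  Σ(broken) = 1439 kJ
Bonds formed (products):
  N=O: 2 × 594 = 1188
  Σ(formed) = 1188 kJ
ΔH = Σ(broken) − Σ(formed) = 1439 − 1188 = +251 kJ

ΔH ≈ +251 kJ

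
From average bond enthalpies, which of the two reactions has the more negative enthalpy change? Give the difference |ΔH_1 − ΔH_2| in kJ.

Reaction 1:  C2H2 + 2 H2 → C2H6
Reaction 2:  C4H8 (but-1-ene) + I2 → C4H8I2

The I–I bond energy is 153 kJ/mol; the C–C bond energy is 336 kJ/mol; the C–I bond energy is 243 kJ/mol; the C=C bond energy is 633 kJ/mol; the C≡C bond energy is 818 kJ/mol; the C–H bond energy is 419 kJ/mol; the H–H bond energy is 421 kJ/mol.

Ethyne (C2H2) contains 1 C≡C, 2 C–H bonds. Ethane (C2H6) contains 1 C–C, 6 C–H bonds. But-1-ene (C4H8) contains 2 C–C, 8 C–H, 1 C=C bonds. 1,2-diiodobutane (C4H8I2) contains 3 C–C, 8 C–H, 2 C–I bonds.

Reaction 1, by 316 kJ

Reaction 1:
  Bonds broken (reactants):
    C≡C: 1 × 818 = 818
    C–H: 2 × 419 = 838
    H–H: 2 × 421 = 842
    Σ(broken) = 2498 kJ
  Bonds formed (products):
    C–C: 1 × 336 = 336
    C–H: 6 × 419 = 2514
    Σ(formed) = 2850 kJ
  ΔH_1 = 2498 − 2850 = −352 kJ
Reaction 2:
  Bonds broken (reactants):
    C–C: 2 × 336 = 672
    C–H: 8 × 419 = 3352
    C=C: 1 × 633 = 633
    I–I: 1 × 153 = 153
    Σ(broken) = 4810 kJ
  Bonds formed (products):
    C–C: 3 × 336 = 1008
    C–H: 8 × 419 = 3352
    C–I: 2 × 243 = 486
    Σ(formed) = 4846 kJ
  ΔH_2 = 4810 − 4846 = −36 kJ
ΔH_1 − ΔH_2 = −316 kJ, so reaction 1 has the more negative ΔH; |ΔH_1 − ΔH_2| = 316 kJ.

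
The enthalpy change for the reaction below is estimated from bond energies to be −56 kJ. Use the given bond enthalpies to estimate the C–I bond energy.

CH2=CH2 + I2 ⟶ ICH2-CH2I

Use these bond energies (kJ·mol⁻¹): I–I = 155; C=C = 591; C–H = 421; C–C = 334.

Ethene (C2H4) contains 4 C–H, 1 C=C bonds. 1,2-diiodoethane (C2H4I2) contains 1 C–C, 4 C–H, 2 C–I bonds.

D(C–I) ≈ 234 kJ/mol

Let D be the C–I bond energy.
Σ(broken) = 4×421 + 1×591 + 1×155 = 2430
Σ(formed) = 1×334 + 4×421 + 2×D = 2018 + 2D
ΔH = Σ(broken) − Σ(formed) = (2430) − (2018 + 2D) = +412 − 2D
Setting this equal to −56 kJ gives 2D = 468, so D = 234 kJ/mol.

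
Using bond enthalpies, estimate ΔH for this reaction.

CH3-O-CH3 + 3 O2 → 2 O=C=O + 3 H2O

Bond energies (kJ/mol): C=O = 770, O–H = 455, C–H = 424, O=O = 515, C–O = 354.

Bonds broken (reactants):
  C–H: 6 × 424 = 2544
  C–O: 2 × 354 = 708
  O=O: 3 × 515 = 1545
  Σ(broken) = 4797 kJ
Bonds formed (products):
  C=O: 4 × 770 = 3080
  O–H: 6 × 455 = 2730
  Σ(formed) = 5810 kJ
ΔH = Σ(broken) − Σ(formed) = 4797 − 5810 = −1013 kJ

ΔH ≈ −1013 kJ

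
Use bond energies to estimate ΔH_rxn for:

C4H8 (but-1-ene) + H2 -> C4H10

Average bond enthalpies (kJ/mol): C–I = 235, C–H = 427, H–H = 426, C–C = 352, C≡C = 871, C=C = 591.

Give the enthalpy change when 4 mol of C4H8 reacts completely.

Bonds broken (reactants):
  C–C: 2 × 352 = 704
  C–H: 8 × 427 = 3416
  C=C: 1 × 591 = 591
  H–H: 1 × 426 = 426
  Σ(broken) = 5137 kJ
Bonds formed (products):
  C–C: 3 × 352 = 1056
  C–H: 10 × 427 = 4270
  Σ(formed) = 5326 kJ
ΔH = Σ(broken) − Σ(formed) = 5137 − 5326 = −189 kJ
For 4× the reaction as written: 4 × (−189) = −756 kJ

ΔH = −756 kJ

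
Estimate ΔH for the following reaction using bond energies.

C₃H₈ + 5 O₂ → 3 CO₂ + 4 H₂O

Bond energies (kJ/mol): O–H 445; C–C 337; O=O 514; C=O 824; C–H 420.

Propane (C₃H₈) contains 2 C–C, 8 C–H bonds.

Bonds broken (reactants):
  C–C: 2 × 337 = 674
  C–H: 8 × 420 = 3360
  O=O: 5 × 514 = 2570
  Σ(broken) = 6604 kJ
Bonds formed (products):
  C=O: 6 × 824 = 4944
  O–H: 8 × 445 = 3560
  Σ(formed) = 8504 kJ
ΔH = Σ(broken) − Σ(formed) = 6604 − 8504 = −1900 kJ

ΔH ≈ −1900 kJ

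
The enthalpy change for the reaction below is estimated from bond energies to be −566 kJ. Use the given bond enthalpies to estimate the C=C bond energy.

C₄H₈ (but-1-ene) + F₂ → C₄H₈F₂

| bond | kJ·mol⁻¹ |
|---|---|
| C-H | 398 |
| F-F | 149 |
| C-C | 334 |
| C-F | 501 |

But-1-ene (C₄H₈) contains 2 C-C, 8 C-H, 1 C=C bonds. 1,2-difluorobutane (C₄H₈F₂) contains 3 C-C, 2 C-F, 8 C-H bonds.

D(C=C) ≈ 621 kJ/mol

Let D be the C=C bond energy.
Σ(broken) = 2×334 + 8×398 + 1×D + 1×149 = 4001 + D
Σ(formed) = 3×334 + 2×501 + 8×398 = 5188
ΔH = Σ(broken) − Σ(formed) = (4001 + D) − (5188) = −1187 + D
Setting this equal to −566 kJ gives D = 621 kJ/mol.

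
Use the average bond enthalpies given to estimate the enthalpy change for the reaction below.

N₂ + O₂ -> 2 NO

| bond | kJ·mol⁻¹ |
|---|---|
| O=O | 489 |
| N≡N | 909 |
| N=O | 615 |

Bonds broken (reactants):
  N≡N: 1 × 909 = 909
  O=O: 1 × 489 = 489
  Σ(broken) = 1398 kJ
Bonds formed (products):
  N=O: 2 × 615 = 1230
  Σ(formed) = 1230 kJ
ΔH = Σ(broken) − Σ(formed) = 1398 − 1230 = +168 kJ

ΔH ≈ +168 kJ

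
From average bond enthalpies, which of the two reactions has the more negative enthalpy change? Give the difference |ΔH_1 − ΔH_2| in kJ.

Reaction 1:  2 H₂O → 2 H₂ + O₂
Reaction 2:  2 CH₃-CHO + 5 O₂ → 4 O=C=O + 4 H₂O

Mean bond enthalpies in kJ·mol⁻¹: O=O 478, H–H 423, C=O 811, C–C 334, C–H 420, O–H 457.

Reaction 2, by 2608 kJ

Reaction 1:
  Bonds broken (reactants):
    O–H: 4 × 457 = 1828
    Σ(broken) = 1828 kJ
  Bonds formed (products):
    H–H: 2 × 423 = 846
    O=O: 1 × 478 = 478
    Σ(formed) = 1324 kJ
  ΔH_1 = 1828 − 1324 = +504 kJ
Reaction 2:
  Bonds broken (reactants):
    C–C: 2 × 334 = 668
    C–H: 8 × 420 = 3360
    C=O: 2 × 811 = 1622
    O=O: 5 × 478 = 2390
    Σ(broken) = 8040 kJ
  Bonds formed (products):
    C=O: 8 × 811 = 6488
    O–H: 8 × 457 = 3656
    Σ(formed) = 10144 kJ
  ΔH_2 = 8040 − 10144 = −2104 kJ
ΔH_1 − ΔH_2 = +2608 kJ, so reaction 2 has the more negative ΔH; |ΔH_1 − ΔH_2| = 2608 kJ.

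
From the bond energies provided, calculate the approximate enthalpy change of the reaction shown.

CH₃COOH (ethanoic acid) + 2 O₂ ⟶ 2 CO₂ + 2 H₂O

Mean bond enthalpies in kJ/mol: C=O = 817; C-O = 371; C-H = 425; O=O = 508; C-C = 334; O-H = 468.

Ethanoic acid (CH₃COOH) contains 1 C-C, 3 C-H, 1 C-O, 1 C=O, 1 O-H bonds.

ΔH ≈ −859 kJ

Bonds broken (reactants):
  C-C: 1 × 334 = 334
  C-H: 3 × 425 = 1275
  C-O: 1 × 371 = 371
  C=O: 1 × 817 = 817
  O-H: 1 × 468 = 468
  O=O: 2 × 508 = 1016
  Σ(broken) = 4281 kJ
Bonds formed (products):
  C=O: 4 × 817 = 3268
  O-H: 4 × 468 = 1872
  Σ(formed) = 5140 kJ
ΔH = Σ(broken) − Σ(formed) = 4281 − 5140 = −859 kJ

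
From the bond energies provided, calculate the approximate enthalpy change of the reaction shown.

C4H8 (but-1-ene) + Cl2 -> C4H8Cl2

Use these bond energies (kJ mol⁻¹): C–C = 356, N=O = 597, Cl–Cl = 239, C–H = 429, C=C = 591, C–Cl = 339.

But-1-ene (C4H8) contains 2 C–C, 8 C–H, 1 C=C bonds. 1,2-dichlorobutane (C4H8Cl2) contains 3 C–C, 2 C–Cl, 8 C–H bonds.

Bonds broken (reactants):
  C–C: 2 × 356 = 712
  C–H: 8 × 429 = 3432
  C=C: 1 × 591 = 591
  Cl–Cl: 1 × 239 = 239
  Σ(broken) = 4974 kJ
Bonds formed (products):
  C–C: 3 × 356 = 1068
  C–Cl: 2 × 339 = 678
  C–H: 8 × 429 = 3432
  Σ(formed) = 5178 kJ
ΔH = Σ(broken) − Σ(formed) = 4974 − 5178 = −204 kJ

ΔH ≈ −204 kJ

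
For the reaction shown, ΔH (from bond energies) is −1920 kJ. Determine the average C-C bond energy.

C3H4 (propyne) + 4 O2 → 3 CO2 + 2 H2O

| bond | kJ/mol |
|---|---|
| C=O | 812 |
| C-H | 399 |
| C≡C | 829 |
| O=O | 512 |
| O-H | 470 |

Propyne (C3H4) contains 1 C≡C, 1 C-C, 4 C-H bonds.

D(C-C) ≈ 359 kJ/mol

Let D be the C-C bond energy.
Σ(broken) = 1×829 + 1×D + 4×399 + 4×512 = 4473 + D
Σ(formed) = 6×812 + 4×470 = 6752
ΔH = Σ(broken) − Σ(formed) = (4473 + D) − (6752) = −2279 + D
Setting this equal to −1920 kJ gives D = 359 kJ/mol.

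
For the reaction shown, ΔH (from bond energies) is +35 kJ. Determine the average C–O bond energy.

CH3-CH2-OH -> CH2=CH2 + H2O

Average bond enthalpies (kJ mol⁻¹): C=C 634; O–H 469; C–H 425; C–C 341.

D(C–O) ≈ 372 kJ/mol

Let D be the C–O bond energy.
Σ(broken) = 1×341 + 5×425 + 1×D + 1×469 = 2935 + D
Σ(formed) = 4×425 + 1×634 + 2×469 = 3272
ΔH = Σ(broken) − Σ(formed) = (2935 + D) − (3272) = −337 + D
Setting this equal to +35 kJ gives D = 372 kJ/mol.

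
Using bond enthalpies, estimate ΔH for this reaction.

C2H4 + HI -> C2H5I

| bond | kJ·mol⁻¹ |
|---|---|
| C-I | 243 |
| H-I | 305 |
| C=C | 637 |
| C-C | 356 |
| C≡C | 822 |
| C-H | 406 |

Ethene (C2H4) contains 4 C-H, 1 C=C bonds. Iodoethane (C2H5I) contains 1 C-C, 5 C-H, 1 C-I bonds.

Bonds broken (reactants):
  C-H: 4 × 406 = 1624
  C=C: 1 × 637 = 637
  H-I: 1 × 305 = 305
  Σ(broken) = 2566 kJ
Bonds formed (products):
  C-C: 1 × 356 = 356
  C-H: 5 × 406 = 2030
  C-I: 1 × 243 = 243
  Σ(formed) = 2629 kJ
ΔH = Σ(broken) − Σ(formed) = 2566 − 2629 = −63 kJ

ΔH ≈ −63 kJ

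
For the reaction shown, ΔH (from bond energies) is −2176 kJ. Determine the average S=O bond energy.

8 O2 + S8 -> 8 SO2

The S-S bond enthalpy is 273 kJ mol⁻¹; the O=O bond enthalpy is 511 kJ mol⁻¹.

Let D be the S=O bond energy.
Σ(broken) = 8×511 + 8×273 = 6272
Σ(formed) = 16×D = 16D
ΔH = Σ(broken) − Σ(formed) = (6272) − (16D) = +6272 − 16D
Setting this equal to −2176 kJ gives 16D = 8448, so D = 528 kJ/mol.

D(S=O) ≈ 528 kJ/mol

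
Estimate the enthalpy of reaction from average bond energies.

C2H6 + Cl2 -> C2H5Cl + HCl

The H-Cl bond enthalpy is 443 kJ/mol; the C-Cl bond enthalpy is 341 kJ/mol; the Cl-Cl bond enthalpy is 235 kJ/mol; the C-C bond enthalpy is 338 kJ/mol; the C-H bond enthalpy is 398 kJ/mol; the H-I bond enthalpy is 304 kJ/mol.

Bonds broken (reactants):
  C-C: 1 × 338 = 338
  C-H: 6 × 398 = 2388
  Cl-Cl: 1 × 235 = 235
  Σ(broken) = 2961 kJ
Bonds formed (products):
  C-C: 1 × 338 = 338
  C-Cl: 1 × 341 = 341
  C-H: 5 × 398 = 1990
  H-Cl: 1 × 443 = 443
  Σ(formed) = 3112 kJ
ΔH = Σ(broken) − Σ(formed) = 2961 − 3112 = −151 kJ

ΔH ≈ −151 kJ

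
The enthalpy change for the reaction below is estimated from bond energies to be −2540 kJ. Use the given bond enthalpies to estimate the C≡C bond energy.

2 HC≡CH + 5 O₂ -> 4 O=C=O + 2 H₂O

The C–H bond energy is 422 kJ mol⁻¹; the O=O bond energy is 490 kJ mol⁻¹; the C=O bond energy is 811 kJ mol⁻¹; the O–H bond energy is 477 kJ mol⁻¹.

D(C≡C) ≈ 859 kJ/mol

Let D be the C≡C bond energy.
Σ(broken) = 2×D + 4×422 + 5×490 = 4138 + 2D
Σ(formed) = 8×811 + 4×477 = 8396
ΔH = Σ(broken) − Σ(formed) = (4138 + 2D) − (8396) = −4258 + 2D
Setting this equal to −2540 kJ gives 2D = 1718, so D = 859 kJ/mol.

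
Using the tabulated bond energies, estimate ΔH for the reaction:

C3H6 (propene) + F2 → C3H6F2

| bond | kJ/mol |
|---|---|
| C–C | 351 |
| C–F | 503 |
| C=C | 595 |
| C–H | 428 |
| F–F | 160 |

ΔH ≈ −602 kJ

Bonds broken (reactants):
  C–C: 1 × 351 = 351
  C–H: 6 × 428 = 2568
  C=C: 1 × 595 = 595
  F–F: 1 × 160 = 160
  Σ(broken) = 3674 kJ
Bonds formed (products):
  C–C: 2 × 351 = 702
  C–F: 2 × 503 = 1006
  C–H: 6 × 428 = 2568
  Σ(formed) = 4276 kJ
ΔH = Σ(broken) − Σ(formed) = 3674 − 4276 = −602 kJ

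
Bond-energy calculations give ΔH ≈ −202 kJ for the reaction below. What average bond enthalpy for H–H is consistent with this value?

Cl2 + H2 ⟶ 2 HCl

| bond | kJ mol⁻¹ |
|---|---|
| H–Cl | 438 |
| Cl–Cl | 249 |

D(H–H) ≈ 425 kJ/mol

Let D be the H–H bond energy.
Σ(broken) = 1×249 + 1×D = 249 + D
Σ(formed) = 2×438 = 876
ΔH = Σ(broken) − Σ(formed) = (249 + D) − (876) = −627 + D
Setting this equal to −202 kJ gives D = 425 kJ/mol.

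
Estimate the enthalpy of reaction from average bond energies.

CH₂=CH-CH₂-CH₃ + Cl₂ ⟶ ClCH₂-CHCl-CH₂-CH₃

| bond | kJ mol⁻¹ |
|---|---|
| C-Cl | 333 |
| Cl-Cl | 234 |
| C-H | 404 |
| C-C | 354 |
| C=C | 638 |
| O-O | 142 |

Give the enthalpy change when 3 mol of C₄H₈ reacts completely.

ΔH = −444 kJ

Bonds broken (reactants):
  C-C: 2 × 354 = 708
  C-H: 8 × 404 = 3232
  C=C: 1 × 638 = 638
  Cl-Cl: 1 × 234 = 234
  Σ(broken) = 4812 kJ
Bonds formed (products):
  C-C: 3 × 354 = 1062
  C-Cl: 2 × 333 = 666
  C-H: 8 × 404 = 3232
  Σ(formed) = 4960 kJ
ΔH = Σ(broken) − Σ(formed) = 4812 − 4960 = −148 kJ
For 3× the reaction as written: 3 × (−148) = −444 kJ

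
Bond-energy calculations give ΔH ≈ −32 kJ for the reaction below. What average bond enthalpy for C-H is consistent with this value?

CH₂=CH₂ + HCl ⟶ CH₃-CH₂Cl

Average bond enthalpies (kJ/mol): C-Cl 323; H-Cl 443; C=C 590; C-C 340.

D(C-H) ≈ 402 kJ/mol

Let D be the C-H bond energy.
Σ(broken) = 4×D + 1×590 + 1×443 = 1033 + 4D
Σ(formed) = 1×340 + 1×323 + 5×D = 663 + 5D
ΔH = Σ(broken) − Σ(formed) = (1033 + 4D) − (663 + 5D) = +370 − D
Setting this equal to −32 kJ gives D = 402 kJ/mol.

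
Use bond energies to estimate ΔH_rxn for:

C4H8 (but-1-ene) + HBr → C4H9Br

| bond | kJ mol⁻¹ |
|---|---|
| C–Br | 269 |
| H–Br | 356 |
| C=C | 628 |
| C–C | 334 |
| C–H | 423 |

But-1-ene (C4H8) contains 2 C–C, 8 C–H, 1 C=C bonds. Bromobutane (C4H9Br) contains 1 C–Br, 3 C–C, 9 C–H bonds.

Bonds broken (reactants):
  C–C: 2 × 334 = 668
  C–H: 8 × 423 = 3384
  C=C: 1 × 628 = 628
  H–Br: 1 × 356 = 356
  Σ(broken) = 5036 kJ
Bonds formed (products):
  C–Br: 1 × 269 = 269
  C–C: 3 × 334 = 1002
  C–H: 9 × 423 = 3807
  Σ(formed) = 5078 kJ
ΔH = Σ(broken) − Σ(formed) = 5036 − 5078 = −42 kJ

ΔH ≈ −42 kJ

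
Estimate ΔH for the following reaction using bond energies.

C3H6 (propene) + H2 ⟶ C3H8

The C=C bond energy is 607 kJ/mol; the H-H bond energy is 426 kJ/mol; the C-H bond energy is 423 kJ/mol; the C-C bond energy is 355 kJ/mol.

ΔH ≈ −168 kJ

Bonds broken (reactants):
  C-C: 1 × 355 = 355
  C-H: 6 × 423 = 2538
  C=C: 1 × 607 = 607
  H-H: 1 × 426 = 426
  Σ(broken) = 3926 kJ
Bonds formed (products):
  C-C: 2 × 355 = 710
  C-H: 8 × 423 = 3384
  Σ(formed) = 4094 kJ
ΔH = Σ(broken) − Σ(formed) = 3926 − 4094 = −168 kJ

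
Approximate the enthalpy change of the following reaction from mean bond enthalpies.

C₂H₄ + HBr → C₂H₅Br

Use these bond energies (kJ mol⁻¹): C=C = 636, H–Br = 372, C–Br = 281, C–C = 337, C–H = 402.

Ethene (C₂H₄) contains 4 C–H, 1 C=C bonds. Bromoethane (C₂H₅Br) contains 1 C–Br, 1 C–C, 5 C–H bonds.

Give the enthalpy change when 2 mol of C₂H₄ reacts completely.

Bonds broken (reactants):
  C–H: 4 × 402 = 1608
  C=C: 1 × 636 = 636
  H–Br: 1 × 372 = 372
  Σ(broken) = 2616 kJ
Bonds formed (products):
  C–Br: 1 × 281 = 281
  C–C: 1 × 337 = 337
  C–H: 5 × 402 = 2010
  Σ(formed) = 2628 kJ
ΔH = Σ(broken) − Σ(formed) = 2616 − 2628 = −12 kJ
For 2× the reaction as written: 2 × (−12) = −24 kJ

ΔH = −24 kJ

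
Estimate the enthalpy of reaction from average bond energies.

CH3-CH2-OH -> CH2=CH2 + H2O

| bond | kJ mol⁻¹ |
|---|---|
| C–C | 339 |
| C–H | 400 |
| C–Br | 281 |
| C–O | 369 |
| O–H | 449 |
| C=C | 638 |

ΔH ≈ +21 kJ

Bonds broken (reactants):
  C–C: 1 × 339 = 339
  C–H: 5 × 400 = 2000
  C–O: 1 × 369 = 369
  O–H: 1 × 449 = 449
  Σ(broken) = 3157 kJ
Bonds formed (products):
  C–H: 4 × 400 = 1600
  C=C: 1 × 638 = 638
  O–H: 2 × 449 = 898
  Σ(formed) = 3136 kJ
ΔH = Σ(broken) − Σ(formed) = 3157 − 3136 = +21 kJ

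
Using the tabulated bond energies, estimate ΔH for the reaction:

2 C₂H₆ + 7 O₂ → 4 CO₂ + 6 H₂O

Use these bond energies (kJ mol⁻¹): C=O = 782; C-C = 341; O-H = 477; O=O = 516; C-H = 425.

ΔH ≈ −2586 kJ

Bonds broken (reactants):
  C-C: 2 × 341 = 682
  C-H: 12 × 425 = 5100
  O=O: 7 × 516 = 3612
  Σ(broken) = 9394 kJ
Bonds formed (products):
  C=O: 8 × 782 = 6256
  O-H: 12 × 477 = 5724
  Σ(formed) = 11980 kJ
ΔH = Σ(broken) − Σ(formed) = 9394 − 11980 = −2586 kJ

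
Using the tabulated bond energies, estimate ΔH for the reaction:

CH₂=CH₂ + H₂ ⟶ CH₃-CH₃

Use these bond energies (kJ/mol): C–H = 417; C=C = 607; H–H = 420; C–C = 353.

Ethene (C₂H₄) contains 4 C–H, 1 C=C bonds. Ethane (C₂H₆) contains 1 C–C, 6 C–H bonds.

ΔH ≈ −160 kJ

Bonds broken (reactants):
  C–H: 4 × 417 = 1668
  C=C: 1 × 607 = 607
  H–H: 1 × 420 = 420
  Σ(broken) = 2695 kJ
Bonds formed (products):
  C–C: 1 × 353 = 353
  C–H: 6 × 417 = 2502
  Σ(formed) = 2855 kJ
ΔH = Σ(broken) − Σ(formed) = 2695 − 2855 = −160 kJ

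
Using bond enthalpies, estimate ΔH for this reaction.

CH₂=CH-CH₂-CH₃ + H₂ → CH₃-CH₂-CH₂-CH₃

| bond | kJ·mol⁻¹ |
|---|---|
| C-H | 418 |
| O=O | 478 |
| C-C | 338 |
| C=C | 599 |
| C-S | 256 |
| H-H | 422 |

Bonds broken (reactants):
  C-C: 2 × 338 = 676
  C-H: 8 × 418 = 3344
  C=C: 1 × 599 = 599
  H-H: 1 × 422 = 422
  Σ(broken) = 5041 kJ
Bonds formed (products):
  C-C: 3 × 338 = 1014
  C-H: 10 × 418 = 4180
  Σ(formed) = 5194 kJ
ΔH = Σ(broken) − Σ(formed) = 5041 − 5194 = −153 kJ

ΔH ≈ −153 kJ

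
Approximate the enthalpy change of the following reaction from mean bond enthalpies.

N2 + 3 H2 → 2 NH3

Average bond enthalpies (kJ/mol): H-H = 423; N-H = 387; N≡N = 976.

Bonds broken (reactants):
  H-H: 3 × 423 = 1269
  N≡N: 1 × 976 = 976
  Σ(broken) = 2245 kJ
Bonds formed (products):
  N-H: 6 × 387 = 2322
  Σ(formed) = 2322 kJ
ΔH = Σ(broken) − Σ(formed) = 2245 − 2322 = −77 kJ

ΔH ≈ −77 kJ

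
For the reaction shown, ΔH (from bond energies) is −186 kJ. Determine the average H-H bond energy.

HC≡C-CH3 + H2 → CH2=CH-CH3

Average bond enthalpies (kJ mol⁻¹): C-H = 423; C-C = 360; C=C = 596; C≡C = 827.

Let D be the H-H bond energy.
Σ(broken) = 1×827 + 1×360 + 4×423 + 1×D = 2879 + D
Σ(formed) = 1×360 + 6×423 + 1×596 = 3494
ΔH = Σ(broken) − Σ(formed) = (2879 + D) − (3494) = −615 + D
Setting this equal to −186 kJ gives D = 429 kJ/mol.

D(H-H) ≈ 429 kJ/mol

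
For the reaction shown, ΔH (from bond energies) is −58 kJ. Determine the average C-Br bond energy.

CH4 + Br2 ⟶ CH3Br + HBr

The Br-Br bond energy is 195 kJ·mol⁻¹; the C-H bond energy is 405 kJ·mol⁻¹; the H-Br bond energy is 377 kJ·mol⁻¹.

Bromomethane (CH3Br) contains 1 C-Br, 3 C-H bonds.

D(C-Br) ≈ 281 kJ/mol

Let D be the C-Br bond energy.
Σ(broken) = 1×195 + 4×405 = 1815
Σ(formed) = 1×D + 3×405 + 1×377 = 1592 + D
ΔH = Σ(broken) − Σ(formed) = (1815) − (1592 + D) = +223 − D
Setting this equal to −58 kJ gives D = 281 kJ/mol.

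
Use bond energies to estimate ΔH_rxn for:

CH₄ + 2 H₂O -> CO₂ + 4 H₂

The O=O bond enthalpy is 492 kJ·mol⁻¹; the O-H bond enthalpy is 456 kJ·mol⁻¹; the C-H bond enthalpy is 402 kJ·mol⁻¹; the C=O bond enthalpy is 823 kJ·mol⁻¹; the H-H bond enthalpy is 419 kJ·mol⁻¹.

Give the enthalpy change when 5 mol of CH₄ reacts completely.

Bonds broken (reactants):
  C-H: 4 × 402 = 1608
  O-H: 4 × 456 = 1824
  Σ(broken) = 3432 kJ
Bonds formed (products):
  C=O: 2 × 823 = 1646
  H-H: 4 × 419 = 1676
  Σ(formed) = 3322 kJ
ΔH = Σ(broken) − Σ(formed) = 3432 − 3322 = +110 kJ
For 5× the reaction as written: 5 × (+110) = +550 kJ

ΔH = +550 kJ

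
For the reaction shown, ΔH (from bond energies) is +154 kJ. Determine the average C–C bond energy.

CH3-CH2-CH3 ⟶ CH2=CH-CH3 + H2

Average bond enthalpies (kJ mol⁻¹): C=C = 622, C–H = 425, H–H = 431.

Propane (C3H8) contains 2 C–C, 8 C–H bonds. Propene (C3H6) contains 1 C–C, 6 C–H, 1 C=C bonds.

Let D be the C–C bond energy.
Σ(broken) = 2×D + 8×425 = 3400 + 2D
Σ(formed) = 1×D + 6×425 + 1×622 + 1×431 = 3603 + D
ΔH = Σ(broken) − Σ(formed) = (3400 + 2D) − (3603 + D) = −203 + D
Setting this equal to +154 kJ gives D = 357 kJ/mol.

D(C–C) ≈ 357 kJ/mol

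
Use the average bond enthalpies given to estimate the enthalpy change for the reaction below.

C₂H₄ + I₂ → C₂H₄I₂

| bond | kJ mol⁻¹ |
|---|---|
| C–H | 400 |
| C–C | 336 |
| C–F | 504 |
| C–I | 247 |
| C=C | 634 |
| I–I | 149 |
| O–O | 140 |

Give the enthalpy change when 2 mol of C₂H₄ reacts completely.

ΔH = −94 kJ

Bonds broken (reactants):
  C–H: 4 × 400 = 1600
  C=C: 1 × 634 = 634
  I–I: 1 × 149 = 149
  Σ(broken) = 2383 kJ
Bonds formed (products):
  C–C: 1 × 336 = 336
  C–H: 4 × 400 = 1600
  C–I: 2 × 247 = 494
  Σ(formed) = 2430 kJ
ΔH = Σ(broken) − Σ(formed) = 2383 − 2430 = −47 kJ
For 2× the reaction as written: 2 × (−47) = −94 kJ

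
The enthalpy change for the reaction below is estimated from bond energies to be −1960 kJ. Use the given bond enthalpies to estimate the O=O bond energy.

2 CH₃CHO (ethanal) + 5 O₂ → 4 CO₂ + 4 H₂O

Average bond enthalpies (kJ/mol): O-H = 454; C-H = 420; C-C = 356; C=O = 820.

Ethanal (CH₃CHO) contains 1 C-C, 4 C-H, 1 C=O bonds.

D(O=O) ≈ 504 kJ/mol

Let D be the O=O bond energy.
Σ(broken) = 2×356 + 8×420 + 2×820 + 5×D = 5712 + 5D
Σ(formed) = 8×820 + 8×454 = 10192
ΔH = Σ(broken) − Σ(formed) = (5712 + 5D) − (10192) = −4480 + 5D
Setting this equal to −1960 kJ gives 5D = 2520, so D = 504 kJ/mol.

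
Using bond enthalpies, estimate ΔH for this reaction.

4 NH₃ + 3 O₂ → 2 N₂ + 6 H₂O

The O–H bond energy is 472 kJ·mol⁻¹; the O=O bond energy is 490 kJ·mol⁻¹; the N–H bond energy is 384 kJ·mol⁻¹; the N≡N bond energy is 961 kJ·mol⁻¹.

Bonds broken (reactants):
  N–H: 12 × 384 = 4608
  O=O: 3 × 490 = 1470
  Σ(broken) = 6078 kJ
Bonds formed (products):
  N≡N: 2 × 961 = 1922
  O–H: 12 × 472 = 5664
  Σ(formed) = 7586 kJ
ΔH = Σ(broken) − Σ(formed) = 6078 − 7586 = −1508 kJ

ΔH ≈ −1508 kJ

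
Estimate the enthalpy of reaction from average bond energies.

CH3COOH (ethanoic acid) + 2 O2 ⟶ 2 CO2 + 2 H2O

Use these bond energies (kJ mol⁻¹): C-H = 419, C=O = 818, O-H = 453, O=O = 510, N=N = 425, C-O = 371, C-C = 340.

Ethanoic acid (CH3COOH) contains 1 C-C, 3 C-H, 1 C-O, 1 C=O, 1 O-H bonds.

Bonds broken (reactants):
  C-C: 1 × 340 = 340
  C-H: 3 × 419 = 1257
  C-O: 1 × 371 = 371
  C=O: 1 × 818 = 818
  O-H: 1 × 453 = 453
  O=O: 2 × 510 = 1020
  Σ(broken) = 4259 kJ
Bonds formed (products):
  C=O: 4 × 818 = 3272
  O-H: 4 × 453 = 1812
  Σ(formed) = 5084 kJ
ΔH = Σ(broken) − Σ(formed) = 4259 − 5084 = −825 kJ

ΔH ≈ −825 kJ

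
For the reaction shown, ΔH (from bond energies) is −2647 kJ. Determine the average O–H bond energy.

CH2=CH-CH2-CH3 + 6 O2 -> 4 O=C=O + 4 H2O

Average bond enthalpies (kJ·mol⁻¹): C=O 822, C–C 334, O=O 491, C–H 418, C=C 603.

Let D be the O–H bond energy.
Σ(broken) = 2×334 + 8×418 + 1×603 + 6×491 = 7561
Σ(formed) = 8×822 + 8×D = 6576 + 8D
ΔH = Σ(broken) − Σ(formed) = (7561) − (6576 + 8D) = +985 − 8D
Setting this equal to −2647 kJ gives 8D = 3632, so D = 454 kJ/mol.

D(O–H) ≈ 454 kJ/mol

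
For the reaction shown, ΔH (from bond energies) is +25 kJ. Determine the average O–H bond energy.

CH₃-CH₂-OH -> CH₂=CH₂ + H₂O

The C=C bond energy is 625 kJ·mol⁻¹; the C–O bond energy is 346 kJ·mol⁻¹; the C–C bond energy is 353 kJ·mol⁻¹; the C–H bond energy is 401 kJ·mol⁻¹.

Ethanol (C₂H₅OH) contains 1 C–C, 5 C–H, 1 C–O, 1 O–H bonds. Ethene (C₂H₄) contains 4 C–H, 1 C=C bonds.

D(O–H) ≈ 450 kJ/mol

Let D be the O–H bond energy.
Σ(broken) = 1×353 + 5×401 + 1×346 + 1×D = 2704 + D
Σ(formed) = 4×401 + 1×625 + 2×D = 2229 + 2D
ΔH = Σ(broken) − Σ(formed) = (2704 + D) − (2229 + 2D) = +475 − D
Setting this equal to +25 kJ gives D = 450 kJ/mol.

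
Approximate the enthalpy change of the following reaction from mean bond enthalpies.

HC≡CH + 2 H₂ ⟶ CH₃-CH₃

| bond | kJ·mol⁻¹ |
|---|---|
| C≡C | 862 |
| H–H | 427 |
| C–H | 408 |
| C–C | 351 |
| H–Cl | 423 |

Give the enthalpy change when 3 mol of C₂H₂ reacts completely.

ΔH = −801 kJ

Bonds broken (reactants):
  C≡C: 1 × 862 = 862
  C–H: 2 × 408 = 816
  H–H: 2 × 427 = 854
  Σ(broken) = 2532 kJ
Bonds formed (products):
  C–C: 1 × 351 = 351
  C–H: 6 × 408 = 2448
  Σ(formed) = 2799 kJ
ΔH = Σ(broken) − Σ(formed) = 2532 − 2799 = −267 kJ
For 3× the reaction as written: 3 × (−267) = −801 kJ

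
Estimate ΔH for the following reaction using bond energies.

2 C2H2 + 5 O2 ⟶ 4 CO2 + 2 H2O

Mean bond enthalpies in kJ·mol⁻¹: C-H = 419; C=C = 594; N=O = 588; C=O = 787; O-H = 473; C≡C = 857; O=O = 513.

ΔH ≈ −2233 kJ

Bonds broken (reactants):
  C≡C: 2 × 857 = 1714
  C-H: 4 × 419 = 1676
  O=O: 5 × 513 = 2565
  Σ(broken) = 5955 kJ
Bonds formed (products):
  C=O: 8 × 787 = 6296
  O-H: 4 × 473 = 1892
  Σ(formed) = 8188 kJ
ΔH = Σ(broken) − Σ(formed) = 5955 − 8188 = −2233 kJ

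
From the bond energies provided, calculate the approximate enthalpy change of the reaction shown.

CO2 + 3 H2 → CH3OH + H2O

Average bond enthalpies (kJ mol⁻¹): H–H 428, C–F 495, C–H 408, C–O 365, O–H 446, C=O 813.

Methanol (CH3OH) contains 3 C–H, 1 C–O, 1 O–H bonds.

Bonds broken (reactants):
  C=O: 2 × 813 = 1626
  H–H: 3 × 428 = 1284
  Σ(broken) = 2910 kJ
Bonds formed (products):
  C–H: 3 × 408 = 1224
  C–O: 1 × 365 = 365
  O–H: 3 × 446 = 1338
  Σ(formed) = 2927 kJ
ΔH = Σ(broken) − Σ(formed) = 2910 − 2927 = −17 kJ

ΔH ≈ −17 kJ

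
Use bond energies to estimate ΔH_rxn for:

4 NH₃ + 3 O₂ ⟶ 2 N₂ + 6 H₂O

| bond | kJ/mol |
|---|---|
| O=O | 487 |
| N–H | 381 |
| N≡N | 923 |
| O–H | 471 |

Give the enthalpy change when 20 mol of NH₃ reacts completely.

Bonds broken (reactants):
  N–H: 12 × 381 = 4572
  O=O: 3 × 487 = 1461
  Σ(broken) = 6033 kJ
Bonds formed (products):
  N≡N: 2 × 923 = 1846
  O–H: 12 × 471 = 5652
  Σ(formed) = 7498 kJ
ΔH = Σ(broken) − Σ(formed) = 6033 − 7498 = −1465 kJ
For 5× the reaction as written: 5 × (−1465) = −7325 kJ

ΔH = −7325 kJ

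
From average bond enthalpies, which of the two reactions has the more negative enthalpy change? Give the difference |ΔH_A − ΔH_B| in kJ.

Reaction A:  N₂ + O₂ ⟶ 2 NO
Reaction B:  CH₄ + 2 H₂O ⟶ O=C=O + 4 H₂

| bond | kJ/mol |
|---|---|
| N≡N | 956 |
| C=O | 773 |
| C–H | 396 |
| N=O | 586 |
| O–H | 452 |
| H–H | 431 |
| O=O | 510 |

Reaction A:
  Bonds broken (reactants):
    N≡N: 1 × 956 = 956
    O=O: 1 × 510 = 510
    Σ(broken) = 1466 kJ
  Bonds formed (products):
    N=O: 2 × 586 = 1172
    Σ(formed) = 1172 kJ
  ΔH_A = 1466 − 1172 = +294 kJ
Reaction B:
  Bonds broken (reactants):
    C–H: 4 × 396 = 1584
    O–H: 4 × 452 = 1808
    Σ(broken) = 3392 kJ
  Bonds formed (products):
    C=O: 2 × 773 = 1546
    H–H: 4 × 431 = 1724
    Σ(formed) = 3270 kJ
  ΔH_B = 3392 − 3270 = +122 kJ
ΔH_A − ΔH_B = +172 kJ, so reaction B has the more negative ΔH; |ΔH_A − ΔH_B| = 172 kJ.

Reaction B, by 172 kJ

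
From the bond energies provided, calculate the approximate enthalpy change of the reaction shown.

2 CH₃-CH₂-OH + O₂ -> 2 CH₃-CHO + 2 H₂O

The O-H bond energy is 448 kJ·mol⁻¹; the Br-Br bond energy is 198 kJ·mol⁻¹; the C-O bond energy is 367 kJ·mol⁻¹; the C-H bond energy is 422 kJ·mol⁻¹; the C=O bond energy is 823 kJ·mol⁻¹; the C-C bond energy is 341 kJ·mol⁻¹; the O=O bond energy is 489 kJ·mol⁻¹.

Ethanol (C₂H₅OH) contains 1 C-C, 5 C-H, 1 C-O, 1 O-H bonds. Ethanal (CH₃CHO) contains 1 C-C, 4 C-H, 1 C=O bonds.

Bonds broken (reactants):
  C-C: 2 × 341 = 682
  C-H: 10 × 422 = 4220
  C-O: 2 × 367 = 734
  O-H: 2 × 448 = 896
  O=O: 1 × 489 = 489
  Σ(broken) = 7021 kJ
Bonds formed (products):
  C-C: 2 × 341 = 682
  C-H: 8 × 422 = 3376
  C=O: 2 × 823 = 1646
  O-H: 4 × 448 = 1792
  Σ(formed) = 7496 kJ
ΔH = Σ(broken) − Σ(formed) = 7021 − 7496 = −475 kJ

ΔH ≈ −475 kJ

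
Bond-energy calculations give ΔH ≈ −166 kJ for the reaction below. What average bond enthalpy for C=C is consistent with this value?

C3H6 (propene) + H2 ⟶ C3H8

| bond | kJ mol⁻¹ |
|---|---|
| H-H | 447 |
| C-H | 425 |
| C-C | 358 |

D(C=C) ≈ 595 kJ/mol

Let D be the C=C bond energy.
Σ(broken) = 1×358 + 6×425 + 1×D + 1×447 = 3355 + D
Σ(formed) = 2×358 + 8×425 = 4116
ΔH = Σ(broken) − Σ(formed) = (3355 + D) − (4116) = −761 + D
Setting this equal to −166 kJ gives D = 595 kJ/mol.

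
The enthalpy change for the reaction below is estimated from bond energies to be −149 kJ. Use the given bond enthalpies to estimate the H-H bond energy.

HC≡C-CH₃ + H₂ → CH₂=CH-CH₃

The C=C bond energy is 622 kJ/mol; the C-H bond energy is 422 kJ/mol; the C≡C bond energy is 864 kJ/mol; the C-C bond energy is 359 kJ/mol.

Let D be the H-H bond energy.
Σ(broken) = 1×864 + 1×359 + 4×422 + 1×D = 2911 + D
Σ(formed) = 1×359 + 6×422 + 1×622 = 3513
ΔH = Σ(broken) − Σ(formed) = (2911 + D) − (3513) = −602 + D
Setting this equal to −149 kJ gives D = 453 kJ/mol.

D(H-H) ≈ 453 kJ/mol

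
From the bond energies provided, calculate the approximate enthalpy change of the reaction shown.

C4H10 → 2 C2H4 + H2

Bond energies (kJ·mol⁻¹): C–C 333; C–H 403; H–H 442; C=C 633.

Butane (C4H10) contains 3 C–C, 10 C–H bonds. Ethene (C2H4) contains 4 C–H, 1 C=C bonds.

Bonds broken (reactants):
  C–C: 3 × 333 = 999
  C–H: 10 × 403 = 4030
  Σ(broken) = 5029 kJ
Bonds formed (products):
  C–H: 8 × 403 = 3224
  C=C: 2 × 633 = 1266
  H–H: 1 × 442 = 442
  Σ(formed) = 4932 kJ
ΔH = Σ(broken) − Σ(formed) = 5029 − 4932 = +97 kJ

ΔH ≈ +97 kJ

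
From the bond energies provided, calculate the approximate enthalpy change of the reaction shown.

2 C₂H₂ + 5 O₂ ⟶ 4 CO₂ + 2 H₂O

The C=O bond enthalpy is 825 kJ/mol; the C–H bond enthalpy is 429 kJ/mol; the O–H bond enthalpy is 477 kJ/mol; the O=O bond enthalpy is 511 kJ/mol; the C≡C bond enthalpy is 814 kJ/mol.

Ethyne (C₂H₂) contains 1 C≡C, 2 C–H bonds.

ΔH ≈ −2609 kJ

Bonds broken (reactants):
  C≡C: 2 × 814 = 1628
  C–H: 4 × 429 = 1716
  O=O: 5 × 511 = 2555
  Σ(broken) = 5899 kJ
Bonds formed (products):
  C=O: 8 × 825 = 6600
  O–H: 4 × 477 = 1908
  Σ(formed) = 8508 kJ
ΔH = Σ(broken) − Σ(formed) = 5899 − 8508 = −2609 kJ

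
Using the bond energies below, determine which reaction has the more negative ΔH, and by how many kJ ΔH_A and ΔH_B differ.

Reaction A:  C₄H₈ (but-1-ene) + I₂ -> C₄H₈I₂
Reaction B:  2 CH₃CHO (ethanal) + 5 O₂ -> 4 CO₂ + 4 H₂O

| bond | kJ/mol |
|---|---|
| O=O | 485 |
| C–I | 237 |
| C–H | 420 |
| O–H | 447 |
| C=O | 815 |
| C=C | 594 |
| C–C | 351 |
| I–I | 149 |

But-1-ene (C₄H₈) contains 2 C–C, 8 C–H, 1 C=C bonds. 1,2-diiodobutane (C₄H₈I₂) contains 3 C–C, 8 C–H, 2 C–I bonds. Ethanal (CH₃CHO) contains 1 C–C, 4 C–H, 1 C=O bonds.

Reaction B, by 1897 kJ

Reaction A:
  Bonds broken (reactants):
    C–C: 2 × 351 = 702
    C–H: 8 × 420 = 3360
    C=C: 1 × 594 = 594
    I–I: 1 × 149 = 149
    Σ(broken) = 4805 kJ
  Bonds formed (products):
    C–C: 3 × 351 = 1053
    C–H: 8 × 420 = 3360
    C–I: 2 × 237 = 474
    Σ(formed) = 4887 kJ
  ΔH_A = 4805 − 4887 = −82 kJ
Reaction B:
  Bonds broken (reactants):
    C–C: 2 × 351 = 702
    C–H: 8 × 420 = 3360
    C=O: 2 × 815 = 1630
    O=O: 5 × 485 = 2425
    Σ(broken) = 8117 kJ
  Bonds formed (products):
    C=O: 8 × 815 = 6520
    O–H: 8 × 447 = 3576
    Σ(formed) = 10096 kJ
  ΔH_B = 8117 − 10096 = −1979 kJ
ΔH_A − ΔH_B = +1897 kJ, so reaction B has the more negative ΔH; |ΔH_A − ΔH_B| = 1897 kJ.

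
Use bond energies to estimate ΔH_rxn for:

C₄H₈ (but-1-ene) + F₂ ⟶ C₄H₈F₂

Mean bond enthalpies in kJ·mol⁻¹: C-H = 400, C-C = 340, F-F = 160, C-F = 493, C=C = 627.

ΔH ≈ −539 kJ

Bonds broken (reactants):
  C-C: 2 × 340 = 680
  C-H: 8 × 400 = 3200
  C=C: 1 × 627 = 627
  F-F: 1 × 160 = 160
  Σ(broken) = 4667 kJ
Bonds formed (products):
  C-C: 3 × 340 = 1020
  C-F: 2 × 493 = 986
  C-H: 8 × 400 = 3200
  Σ(formed) = 5206 kJ
ΔH = Σ(broken) − Σ(formed) = 4667 − 5206 = −539 kJ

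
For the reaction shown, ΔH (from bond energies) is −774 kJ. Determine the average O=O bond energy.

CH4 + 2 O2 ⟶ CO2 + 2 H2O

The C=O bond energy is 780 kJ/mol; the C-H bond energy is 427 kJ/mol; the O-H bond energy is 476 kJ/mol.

D(O=O) ≈ 491 kJ/mol

Let D be the O=O bond energy.
Σ(broken) = 4×427 + 2×D = 1708 + 2D
Σ(formed) = 2×780 + 4×476 = 3464
ΔH = Σ(broken) − Σ(formed) = (1708 + 2D) − (3464) = −1756 + 2D
Setting this equal to −774 kJ gives 2D = 982, so D = 491 kJ/mol.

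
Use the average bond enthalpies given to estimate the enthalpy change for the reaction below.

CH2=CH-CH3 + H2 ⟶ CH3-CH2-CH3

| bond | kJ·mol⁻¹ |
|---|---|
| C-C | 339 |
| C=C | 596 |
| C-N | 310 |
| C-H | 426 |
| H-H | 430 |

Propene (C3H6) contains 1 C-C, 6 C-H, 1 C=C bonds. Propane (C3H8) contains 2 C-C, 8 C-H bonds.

Bonds broken (reactants):
  C-C: 1 × 339 = 339
  C-H: 6 × 426 = 2556
  C=C: 1 × 596 = 596
  H-H: 1 × 430 = 430
  Σ(broken) = 3921 kJ
Bonds formed (products):
  C-C: 2 × 339 = 678
  C-H: 8 × 426 = 3408
  Σ(formed) = 4086 kJ
ΔH = Σ(broken) − Σ(formed) = 3921 − 4086 = −165 kJ

ΔH ≈ −165 kJ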